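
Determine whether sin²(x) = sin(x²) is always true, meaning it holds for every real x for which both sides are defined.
Claim: sin²(x) = sin(x²).
Test a specific point where both sides are defined: x = π.
LHS = sin²(x) ≈ 0.0000
RHS = sin(x²) ≈ -0.4303
Since 0.0000 ≠ -0.4303, the equation fails at this point, so it cannot hold for every real x for which both sides are defined.
sin²(x) means (sin x)², squaring the output; sin(x²) squares the input. These are different functions.

Conclusion: No, this is NOT an identity.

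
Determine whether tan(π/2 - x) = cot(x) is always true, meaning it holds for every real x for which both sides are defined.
Yes, this is an identity.

Claim: tan(π/2 - x) = cot(x).
Reasoning: tan(π/2 - x) = sin(π/2 - x)/cos(π/2 - x) = cos(x)/sin(x) = cot(x), using the cofunction identities sin(π/2 - x) = cos(x) and cos(π/2 - x) = sin(x).
So the two sides agree for every real x for which both sides are defined.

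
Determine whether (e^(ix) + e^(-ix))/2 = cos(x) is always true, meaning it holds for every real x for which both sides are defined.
Yes, this is an identity.

Claim: (e^(ix) + e^(-ix))/2 = cos(x).
Reasoning: By Euler's formula e^(ix) = cos(x) + i·sin(x) and e^(-ix) = cos(x) - i·sin(x). Adding cancels the sine terms: e^(ix) + e^(-ix) = 2cos(x); divide by 2.
So the two sides agree for every real x for which both sides are defined.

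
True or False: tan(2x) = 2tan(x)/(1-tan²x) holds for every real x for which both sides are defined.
True.

Claim: tan(2x) = 2tan(x)/(1-tan²x).
Reasoning: tan(2x) = sin(2x)/cos(2x) = 2sin(x)cos(x) / (cos²x - sin²x). Divide numerator and denominator by cos²x: 2tan(x) / (1 - tan²x).
So the two sides agree for every real x for which both sides are defined.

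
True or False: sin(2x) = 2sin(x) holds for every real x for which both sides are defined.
False.

Claim: sin(2x) = 2sin(x).
Test a specific point where both sides are defined: x = -π/2.
LHS = sin(2x) ≈ 0.0000
RHS = 2sin(x) ≈ -2.0000
Since 0.0000 ≠ -2.0000, the equation fails at this point, so it cannot hold for every real x for which both sides are defined.
The correct double-angle formula is sin(2x) = 2sin(x)cos(x).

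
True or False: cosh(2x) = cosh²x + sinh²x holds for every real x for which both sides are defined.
Claim: cosh(2x) = cosh²x + sinh²x.
Reasoning: cosh²x = (e^(2x) + 2 + e^(-2x))/4 and sinh²x = (e^(2x) - 2 + e^(-2x))/4. Adding gives (2e^(2x) + 2e^(-2x))/4 = (e^(2x) + e^(-2x))/2 = cosh(2x).
So the two sides agree for every real x for which both sides are defined.

Conclusion: True.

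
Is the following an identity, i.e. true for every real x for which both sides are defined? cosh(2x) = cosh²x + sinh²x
Claim: cosh(2x) = cosh²x + sinh²x.
Reasoning: cosh²x = (e^(2x) + 2 + e^(-2x))/4 and sinh²x = (e^(2x) - 2 + e^(-2x))/4. Adding gives (2e^(2x) + 2e^(-2x))/4 = (e^(2x) + e^(-2x))/2 = cosh(2x).
So the two sides agree for every real x for which both sides are defined.

Conclusion: Yes, this is an identity.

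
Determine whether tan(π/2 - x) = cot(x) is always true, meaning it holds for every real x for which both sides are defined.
Claim: tan(π/2 - x) = cot(x).
Reasoning: tan(π/2 - x) = sin(π/2 - x)/cos(π/2 - x) = cos(x)/sin(x) = cot(x), using the cofunction identities sin(π/2 - x) = cos(x) and cos(π/2 - x) = sin(x).
So the two sides agree for every real x for which both sides are defined.

Conclusion: Yes, this is an identity.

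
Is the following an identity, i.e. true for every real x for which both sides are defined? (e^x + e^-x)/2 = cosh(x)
Yes, this is an identity.

Claim: (e^x + e^-x)/2 = cosh(x).
Reasoning: This is exactly the definition of the hyperbolic cosine: cosh(x) := (e^x + e^-x)/2.
So the two sides agree for every real x for which both sides are defined.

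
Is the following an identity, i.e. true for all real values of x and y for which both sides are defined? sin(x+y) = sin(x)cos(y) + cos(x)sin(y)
Claim: sin(x+y) = sin(x)cos(y) + cos(x)sin(y).
Reasoning: By Euler's formula e^(i(x+y)) = e^(ix)·e^(iy) = (cos x + i·sin x)(cos y + i·sin y). The imaginary part of the left side is sin(x+y); the imaginary part of the product is sin(x)cos(y) + cos(x)sin(y).
So the two sides agree for all real values of x and y for which both sides are defined.

Conclusion: Yes, this is an identity.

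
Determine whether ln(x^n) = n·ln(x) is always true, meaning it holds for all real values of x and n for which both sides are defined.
Yes, this is an identity.

Claim: ln(x^n) = n·ln(x).
Reasoning: The right side requires x > 0. For x > 0, x^n = (e^(ln x))^n = e^(n·ln x), so taking ln of both sides gives ln(x^n) = n·ln(x).
So the two sides agree for all real values of x and n for which both sides are defined.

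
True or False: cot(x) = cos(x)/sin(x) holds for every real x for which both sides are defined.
Claim: cot(x) = cos(x)/sin(x).
Reasoning: cot(x) is defined as 1/tan(x) = 1/(sin(x)/cos(x)) = cos(x)/sin(x), wherever sin(x) ≠ 0.
So the two sides agree for every real x for which both sides are defined.

Conclusion: True.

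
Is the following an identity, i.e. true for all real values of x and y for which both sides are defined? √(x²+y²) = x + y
Claim: √(x²+y²) = x + y.
Test a specific point where both sides are defined: x = -2, y = 1/2.
LHS = √(x²+y²) ≈ 2.0616
RHS = x + y ≈ -1.5000
Since 2.0616 ≠ -1.5000, the equation fails at this point, so it cannot hold for all real values of x and y for which both sides are defined.
(x+y)² = x² + 2xy + y², not x² + y², so the square root does not split this way.

Conclusion: No, this is NOT an identity.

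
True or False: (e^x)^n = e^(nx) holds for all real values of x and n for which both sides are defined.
Claim: (e^x)^n = e^(nx).
Reasoning: e^x is a positive real number, and for a positive base B and real exponent n, B^n = e^(n·ln B). With B = e^x, ln B = x, so (e^x)^n = e^(n·x).
So the two sides agree for all real values of x and n for which both sides are defined.

Conclusion: True.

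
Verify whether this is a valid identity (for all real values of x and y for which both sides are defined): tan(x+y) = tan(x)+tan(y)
Claim: tan(x+y) = tan(x)+tan(y).
Test a specific point where both sides are defined: x = -π/4, y = π/6.
LHS = tan(x+y) ≈ -0.2679
RHS = tan(x)+tan(y) ≈ -0.4226
Since -0.2679 ≠ -0.4226, the equation fails at this point, so it cannot hold for all real values of x and y for which both sides are defined.
The correct formula is tan(x+y) = (tan(x) + tan(y))/(1 - tan(x)tan(y)).

Conclusion: No, this is NOT an identity.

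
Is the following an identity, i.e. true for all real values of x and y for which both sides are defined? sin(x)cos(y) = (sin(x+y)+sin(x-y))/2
Claim: sin(x)cos(y) = (sin(x+y)+sin(x-y))/2.
Reasoning: sin(x+y) = sin(x)cos(y) + cos(x)sin(y) and sin(x-y) = sin(x)cos(y) - cos(x)sin(y). Adding, sin(x+y) + sin(x-y) = 2sin(x)cos(y); divide by 2.
So the two sides agree for all real values of x and y for which both sides are defined.

Conclusion: Yes, this is an identity.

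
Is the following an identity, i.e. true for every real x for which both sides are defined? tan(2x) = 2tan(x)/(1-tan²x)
Claim: tan(2x) = 2tan(x)/(1-tan²x).
Reasoning: tan(2x) = sin(2x)/cos(2x) = 2sin(x)cos(x) / (cos²x - sin²x). Divide numerator and denominator by cos²x: 2tan(x) / (1 - tan²x).
So the two sides agree for every real x for which both sides are defined.

Conclusion: Yes, this is an identity.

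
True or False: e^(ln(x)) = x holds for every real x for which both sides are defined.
Claim: e^(ln(x)) = x.
Reasoning: For x > 0, ln(x) is by definition the exponent p such that e^p = x. Raising e to that exponent therefore returns x: e^(ln x) = x.
So the two sides agree for every real x for which both sides are defined.

Conclusion: True.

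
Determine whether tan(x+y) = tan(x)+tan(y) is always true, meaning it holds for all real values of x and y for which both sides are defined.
No, this is NOT an identity.

Claim: tan(x+y) = tan(x)+tan(y).
Test a specific point where both sides are defined: x = -π/4, y = -π/3.
LHS = tan(x+y) ≈ 3.7321
RHS = tan(x)+tan(y) ≈ -2.7321
Since 3.7321 ≠ -2.7321, the equation fails at this point, so it cannot hold for all real values of x and y for which both sides are defined.
The correct formula is tan(x+y) = (tan(x) + tan(y))/(1 - tan(x)tan(y)).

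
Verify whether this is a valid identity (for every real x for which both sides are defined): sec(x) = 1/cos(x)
Claim: sec(x) = 1/cos(x).
Reasoning: sec(x) is by definition the reciprocal of cos(x), wherever cos(x) ≠ 0.
So the two sides agree for every real x for which both sides are defined.

Conclusion: Yes, this is an identity.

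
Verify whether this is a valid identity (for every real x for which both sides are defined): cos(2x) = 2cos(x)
Claim: cos(2x) = 2cos(x).
Test a specific point where both sides are defined: x = π/6.
LHS = cos(2x) ≈ 0.5000
RHS = 2cos(x) ≈ 1.7321
Since 0.5000 ≠ 1.7321, the equation fails at this point, so it cannot hold for every real x for which both sides are defined.
The correct double-angle formula is cos(2x) = cos²x - sin²x.

Conclusion: No, this is NOT an identity.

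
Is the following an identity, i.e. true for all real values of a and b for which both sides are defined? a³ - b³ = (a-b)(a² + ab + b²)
Yes, this is an identity.

Claim: a³ - b³ = (a-b)(a² + ab + b²).
Reasoning: Expand the right side: (a-b)(a² + ab + b²) = a³ + a²b + ab² - a²b - ab² - b³ = a³ - b³ (the middle terms cancel in pairs).
So the two sides agree for all real values of a and b for which both sides are defined.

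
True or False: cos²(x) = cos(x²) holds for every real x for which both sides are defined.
False.

Claim: cos²(x) = cos(x²).
Test a specific point where both sides are defined: x = 2π/3.
LHS = cos²(x) ≈ 0.2500
RHS = cos(x²) ≈ -0.3202
Since 0.2500 ≠ -0.3202, the equation fails at this point, so it cannot hold for every real x for which both sides are defined.
cos²(x) means (cos x)², squaring the output; cos(x²) squares the input. These are different functions.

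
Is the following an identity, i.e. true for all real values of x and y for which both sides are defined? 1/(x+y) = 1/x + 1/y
Claim: 1/(x+y) = 1/x + 1/y.
Test a specific point where both sides are defined: x = 5, y = 5.
LHS = 1/(x+y) ≈ 0.1000
RHS = 1/x + 1/y ≈ 0.4000
Since 0.1000 ≠ 0.4000, the equation fails at this point, so it cannot hold for all real values of x and y for which both sides are defined.
1/x + 1/y = (x+y)/(xy), which is not 1/(x+y).

Conclusion: No, this is NOT an identity.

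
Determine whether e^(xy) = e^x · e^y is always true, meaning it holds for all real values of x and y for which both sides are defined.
Claim: e^(xy) = e^x · e^y.
Test a specific point where both sides are defined: x = -2, y = -1.
LHS = e^(xy) ≈ 7.3891
RHS = e^x · e^y ≈ 0.0498
Since 7.3891 ≠ 0.0498, the equation fails at this point, so it cannot hold for all real values of x and y for which both sides are defined.
e^x · e^y = e^(x+y), not e^(xy).

Conclusion: No, this is NOT an identity.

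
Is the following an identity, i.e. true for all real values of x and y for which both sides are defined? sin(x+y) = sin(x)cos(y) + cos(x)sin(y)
Yes, this is an identity.

Claim: sin(x+y) = sin(x)cos(y) + cos(x)sin(y).
Reasoning: By Euler's formula e^(i(x+y)) = e^(ix)·e^(iy) = (cos x + i·sin x)(cos y + i·sin y). The imaginary part of the left side is sin(x+y); the imaginary part of the product is sin(x)cos(y) + cos(x)sin(y).
So the two sides agree for all real values of x and y for which both sides are defined.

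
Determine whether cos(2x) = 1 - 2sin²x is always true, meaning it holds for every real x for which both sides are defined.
Yes, this is an identity.

Claim: cos(2x) = 1 - 2sin²x.
Reasoning: cos(2x) = cos²x - sin²x. Replace cos²x by 1 - sin²x: (1 - sin²x) - sin²x = 1 - 2sin²x.
So the two sides agree for every real x for which both sides are defined.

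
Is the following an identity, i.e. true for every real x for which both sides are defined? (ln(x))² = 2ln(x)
Claim: (ln(x))² = 2ln(x).
Test a specific point where both sides are defined: x = 4.
LHS = (ln(x))² ≈ 1.9218
RHS = 2ln(x) ≈ 2.7726
Since 1.9218 ≠ 2.7726, the equation fails at this point, so it cannot hold for every real x for which both sides are defined.
2ln(x) equals ln(x²), which is not the same as (ln x)².

Conclusion: No, this is NOT an identity.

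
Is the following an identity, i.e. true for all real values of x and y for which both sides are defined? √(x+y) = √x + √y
No, this is NOT an identity.

Claim: √(x+y) = √x + √y.
Test a specific point where both sides are defined: x = 2, y = 5.
LHS = √(x+y) ≈ 2.6458
RHS = √x + √y ≈ 3.6503
Since 2.6458 ≠ 3.6503, the equation fails at this point, so it cannot hold for all real values of x and y for which both sides are defined.
Squaring the right side gives x + 2√(xy) + y, not x + y.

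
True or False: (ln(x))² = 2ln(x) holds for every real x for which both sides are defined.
Claim: (ln(x))² = 2ln(x).
Test a specific point where both sides are defined: x = 3.
LHS = (ln(x))² ≈ 1.2069
RHS = 2ln(x) ≈ 2.1972
Since 1.2069 ≠ 2.1972, the equation fails at this point, so it cannot hold for every real x for which both sides are defined.
2ln(x) equals ln(x²), which is not the same as (ln x)².

Conclusion: False.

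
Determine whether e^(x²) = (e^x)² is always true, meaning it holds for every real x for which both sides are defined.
No, this is NOT an identity.

Claim: e^(x²) = (e^x)².
Test a specific point where both sides are defined: x = 1.
LHS = e^(x²) ≈ 2.7183
RHS = (e^x)² ≈ 7.3891
Since 2.7183 ≠ 7.3891, the equation fails at this point, so it cannot hold for every real x for which both sides are defined.
(e^x)² = e^(2x), and 2x ≠ x² in general.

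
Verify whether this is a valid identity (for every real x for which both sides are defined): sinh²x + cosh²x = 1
Claim: sinh²x + cosh²x = 1.
Test a specific point where both sides are defined: x = 4.
LHS = sinh²x + cosh²x ≈ 1490.4792
RHS = 1 ≈ 1.0000
Since 1490.4792 ≠ 1.0000, the equation fails at this point, so it cannot hold for every real x for which both sides are defined.
The correct hyperbolic identity is cosh²x - sinh²x = 1 (a difference); the sum sinh²x + cosh²x equals cosh(2x).

Conclusion: No, this is NOT an identity.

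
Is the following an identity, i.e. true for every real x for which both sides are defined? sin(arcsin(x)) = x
Yes, this is an identity.

Claim: sin(arcsin(x)) = x.
Reasoning: For -1 ≤ x ≤ 1 (where arcsin is defined), arcsin(x) is by definition an angle whose sine equals x. Taking the sine of that angle returns x. (Note the other order, arcsin(sin x) = x, is NOT an identity.)
So the two sides agree for every real x for which both sides are defined.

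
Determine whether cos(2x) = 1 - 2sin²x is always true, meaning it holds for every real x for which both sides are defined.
Yes, this is an identity.

Claim: cos(2x) = 1 - 2sin²x.
Reasoning: cos(2x) = cos²x - sin²x. Replace cos²x by 1 - sin²x: (1 - sin²x) - sin²x = 1 - 2sin²x.
So the two sides agree for every real x for which both sides are defined.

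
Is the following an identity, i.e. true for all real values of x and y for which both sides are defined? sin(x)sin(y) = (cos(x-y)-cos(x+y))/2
Yes, this is an identity.

Claim: sin(x)sin(y) = (cos(x-y)-cos(x+y))/2.
Reasoning: cos(x-y) = cos(x)cos(y) + sin(x)sin(y) and cos(x+y) = cos(x)cos(y) - sin(x)sin(y). Subtracting, cos(x-y) - cos(x+y) = 2sin(x)sin(y); divide by 2.
So the two sides agree for all real values of x and y for which both sides are defined.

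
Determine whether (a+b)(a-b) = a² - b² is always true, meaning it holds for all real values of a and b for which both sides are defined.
Yes, this is an identity.

Claim: (a+b)(a-b) = a² - b².
Reasoning: Expand: (a+b)(a-b) = a² - ab + ba - b² = a² - b² (the cross terms cancel).
So the two sides agree for all real values of a and b for which both sides are defined.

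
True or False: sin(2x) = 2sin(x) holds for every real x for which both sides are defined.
Claim: sin(2x) = 2sin(x).
Test a specific point where both sides are defined: x = -π/3.
LHS = sin(2x) ≈ -0.8660
RHS = 2sin(x) ≈ -1.7321
Since -0.8660 ≠ -1.7321, the equation fails at this point, so it cannot hold for every real x for which both sides are defined.
The correct double-angle formula is sin(2x) = 2sin(x)cos(x).

Conclusion: False.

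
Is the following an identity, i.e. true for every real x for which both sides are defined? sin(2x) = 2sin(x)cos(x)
Yes, this is an identity.

Claim: sin(2x) = 2sin(x)cos(x).
Reasoning: Put y = x in the addition formula sin(x+y) = sin(x)cos(y) + cos(x)sin(y): sin(2x) = sin(x)cos(x) + cos(x)sin(x) = 2sin(x)cos(x).
So the two sides agree for every real x for which both sides are defined.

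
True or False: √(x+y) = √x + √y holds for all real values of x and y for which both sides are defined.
False.

Claim: √(x+y) = √x + √y.
Test a specific point where both sides are defined: x = 3/2, y = 5.
LHS = √(x+y) ≈ 2.5495
RHS = √x + √y ≈ 3.4608
Since 2.5495 ≠ 3.4608, the equation fails at this point, so it cannot hold for all real values of x and y for which both sides are defined.
Squaring the right side gives x + 2√(xy) + y, not x + y.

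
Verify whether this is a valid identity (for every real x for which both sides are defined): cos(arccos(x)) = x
Claim: cos(arccos(x)) = x.
Reasoning: For -1 ≤ x ≤ 1 (where arccos is defined), arccos(x) is by definition an angle whose cosine equals x. Taking the cosine of that angle returns x. (Note the other order, arccos(cos x) = x, is NOT an identity.)
So the two sides agree for every real x for which both sides are defined.

Conclusion: Yes, this is an identity.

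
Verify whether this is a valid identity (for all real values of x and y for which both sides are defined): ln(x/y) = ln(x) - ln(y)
Claim: ln(x/y) = ln(x) - ln(y).
Reasoning: Both sides are simultaneously defined only when x, y > 0. Write x = e^p, y = e^q. Then x/y = e^(p-q), so ln(x/y) = p - q = ln(x) - ln(y).
So the two sides agree for all real values of x and y for which both sides are defined.

Conclusion: Yes, this is an identity.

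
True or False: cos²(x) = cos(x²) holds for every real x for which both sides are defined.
Claim: cos²(x) = cos(x²).
Test a specific point where both sides are defined: x = -π/6.
LHS = cos²(x) ≈ 0.7500
RHS = cos(x²) ≈ 0.9627
Since 0.7500 ≠ 0.9627, the equation fails at this point, so it cannot hold for every real x for which both sides are defined.
cos²(x) means (cos x)², squaring the output; cos(x²) squares the input. These are different functions.

Conclusion: False.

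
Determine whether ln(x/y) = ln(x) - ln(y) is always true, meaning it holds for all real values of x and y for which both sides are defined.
Yes, this is an identity.

Claim: ln(x/y) = ln(x) - ln(y).
Reasoning: Both sides are simultaneously defined only when x, y > 0. Write x = e^p, y = e^q. Then x/y = e^(p-q), so ln(x/y) = p - q = ln(x) - ln(y).
So the two sides agree for all real values of x and y for which both sides are defined.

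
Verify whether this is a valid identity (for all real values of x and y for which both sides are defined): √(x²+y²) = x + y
No, this is NOT an identity.

Claim: √(x²+y²) = x + y.
Test a specific point where both sides are defined: x = 5, y = 3/2.
LHS = √(x²+y²) ≈ 5.2202
RHS = x + y ≈ 6.5000
Since 5.2202 ≠ 6.5000, the equation fails at this point, so it cannot hold for all real values of x and y for which both sides are defined.
(x+y)² = x² + 2xy + y², not x² + y², so the square root does not split this way.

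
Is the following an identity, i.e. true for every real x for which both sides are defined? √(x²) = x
Claim: √(x²) = x.
Test a specific point where both sides are defined: x = -2.
LHS = √(x²) ≈ 2.0000
RHS = x ≈ -2.0000
Since 2.0000 ≠ -2.0000, the equation fails at this point, so it cannot hold for every real x for which both sides are defined.
√(x²) = |x|, which differs from x whenever x < 0 (both sides are defined for every real x).

Conclusion: No, this is NOT an identity.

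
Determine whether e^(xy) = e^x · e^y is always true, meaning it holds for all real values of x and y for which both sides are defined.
No, this is NOT an identity.

Claim: e^(xy) = e^x · e^y.
Test a specific point where both sides are defined: x = -3, y = 1.
LHS = e^(xy) ≈ 0.0498
RHS = e^x · e^y ≈ 0.1353
Since 0.0498 ≠ 0.1353, the equation fails at this point, so it cannot hold for all real values of x and y for which both sides are defined.
e^x · e^y = e^(x+y), not e^(xy).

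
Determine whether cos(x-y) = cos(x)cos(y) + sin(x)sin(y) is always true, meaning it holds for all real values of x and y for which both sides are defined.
Yes, this is an identity.

Claim: cos(x-y) = cos(x)cos(y) + sin(x)sin(y).
Reasoning: Replace y by -y in cos(x+y) = cos(x)cos(y) - sin(x)sin(y) and use cos(-y) = cos(y), sin(-y) = -sin(y): cos(x-y) = cos(x)cos(y) + sin(x)sin(y).
So the two sides agree for all real values of x and y for which both sides are defined.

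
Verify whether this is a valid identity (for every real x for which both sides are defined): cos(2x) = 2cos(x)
Claim: cos(2x) = 2cos(x).
Test a specific point where both sides are defined: x = π/2.
LHS = cos(2x) ≈ -1.0000
RHS = 2cos(x) ≈ 0.0000
Since -1.0000 ≠ 0.0000, the equation fails at this point, so it cannot hold for every real x for which both sides are defined.
The correct double-angle formula is cos(2x) = cos²x - sin²x.

Conclusion: No, this is NOT an identity.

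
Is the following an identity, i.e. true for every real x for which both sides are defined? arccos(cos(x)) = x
No, this is NOT an identity.

Claim: arccos(cos(x)) = x.
Test a specific point where both sides are defined: x = -π/6.
LHS = arccos(cos(x)) ≈ 0.5236
RHS = x ≈ -0.5236
Since 0.5236 ≠ -0.5236, the equation fails at this point, so it cannot hold for every real x for which both sides are defined.
arccos only returns values in [0, π], so arccos(cos(x)) = x holds only for x in that interval, not for all real x.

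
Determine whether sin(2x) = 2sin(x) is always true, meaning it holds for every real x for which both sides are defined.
Claim: sin(2x) = 2sin(x).
Test a specific point where both sides are defined: x = π/4.
LHS = sin(2x) ≈ 1.0000
RHS = 2sin(x) ≈ 1.4142
Since 1.0000 ≠ 1.4142, the equation fails at this point, so it cannot hold for every real x for which both sides are defined.
The correct double-angle formula is sin(2x) = 2sin(x)cos(x).

Conclusion: No, this is NOT an identity.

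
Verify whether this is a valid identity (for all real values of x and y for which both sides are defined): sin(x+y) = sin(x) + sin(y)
No, this is NOT an identity.

Claim: sin(x+y) = sin(x) + sin(y).
Test a specific point where both sides are defined: x = π/2, y = π/4.
LHS = sin(x+y) ≈ 0.7071
RHS = sin(x) + sin(y) ≈ 1.7071
Since 0.7071 ≠ 1.7071, the equation fails at this point, so it cannot hold for all real values of x and y for which both sides are defined.
The correct expansion is sin(x+y) = sin(x)cos(y) + cos(x)sin(y); sine is not additive.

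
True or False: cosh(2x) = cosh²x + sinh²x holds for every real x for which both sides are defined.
Claim: cosh(2x) = cosh²x + sinh²x.
Reasoning: cosh²x = (e^(2x) + 2 + e^(-2x))/4 and sinh²x = (e^(2x) - 2 + e^(-2x))/4. Adding gives (2e^(2x) + 2e^(-2x))/4 = (e^(2x) + e^(-2x))/2 = cosh(2x).
So the two sides agree for every real x for which both sides are defined.

Conclusion: True.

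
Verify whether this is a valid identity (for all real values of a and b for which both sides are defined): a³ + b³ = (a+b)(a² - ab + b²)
Claim: a³ + b³ = (a+b)(a² - ab + b²).
Reasoning: Expand the right side: (a+b)(a² - ab + b²) = a³ - a²b + ab² + a²b - ab² + b³ = a³ + b³ (the middle terms cancel in pairs).
So the two sides agree for all real values of a and b for which both sides are defined.

Conclusion: Yes, this is an identity.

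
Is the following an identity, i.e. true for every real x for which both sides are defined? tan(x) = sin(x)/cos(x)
Claim: tan(x) = sin(x)/cos(x).
Reasoning: For an angle x whose terminal point on the unit circle is (cos x, sin x), tan(x) is defined as the ratio (second coordinate)/(first coordinate) = sin(x)/cos(x), wherever cos(x) ≠ 0.
So the two sides agree for every real x for which both sides are defined.

Conclusion: Yes, this is an identity.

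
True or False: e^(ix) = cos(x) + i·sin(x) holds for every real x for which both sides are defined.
Claim: e^(ix) = cos(x) + i·sin(x).
Reasoning: Euler's formula. Expand e^(ix) = Σ (ix)^k / k!. Since i² = -1, the even-k terms are Σ (-1)^m x^(2m)/(2m)! = cos(x) and the odd-k terms are i · Σ (-1)^m x^(2m+1)/(2m+1)! = i·sin(x).
So the two sides agree for every real x for which both sides are defined.

Conclusion: True.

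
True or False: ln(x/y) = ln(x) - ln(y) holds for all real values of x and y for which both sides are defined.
Claim: ln(x/y) = ln(x) - ln(y).
Reasoning: Both sides are simultaneously defined only when x, y > 0. Write x = e^p, y = e^q. Then x/y = e^(p-q), so ln(x/y) = p - q = ln(x) - ln(y).
So the two sides agree for all real values of x and y for which both sides are defined.

Conclusion: True.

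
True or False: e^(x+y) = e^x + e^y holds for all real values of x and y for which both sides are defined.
Claim: e^(x+y) = e^x + e^y.
Test a specific point where both sides are defined: x = -2, y = -2.
LHS = e^(x+y) ≈ 0.0183
RHS = e^x + e^y ≈ 0.2707
Since 0.0183 ≠ 0.2707, the equation fails at this point, so it cannot hold for all real values of x and y for which both sides are defined.
The correct rule is e^(x+y) = e^x · e^y (a product, not a sum).

Conclusion: False.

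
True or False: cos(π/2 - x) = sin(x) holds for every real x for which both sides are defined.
True.

Claim: cos(π/2 - x) = sin(x).
Reasoning: Use cos(u - v) = cos(u)cos(v) + sin(u)sin(v) with u = π/2, v = x: cos(π/2)cos(x) + sin(π/2)sin(x) = 0·cos(x) + 1·sin(x) = sin(x).
So the two sides agree for every real x for which both sides are defined.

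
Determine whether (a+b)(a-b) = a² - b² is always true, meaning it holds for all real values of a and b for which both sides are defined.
Claim: (a+b)(a-b) = a² - b².
Reasoning: Expand: (a+b)(a-b) = a² - ab + ba - b² = a² - b² (the cross terms cancel).
So the two sides agree for all real values of a and b for which both sides are defined.

Conclusion: Yes, this is an identity.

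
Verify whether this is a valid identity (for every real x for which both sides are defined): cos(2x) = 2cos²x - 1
Claim: cos(2x) = 2cos²x - 1.
Reasoning: cos(2x) = cos²x - sin²x. Replace sin²x by 1 - cos²x: cos²x - (1 - cos²x) = 2cos²x - 1.
So the two sides agree for every real x for which both sides are defined.

Conclusion: Yes, this is an identity.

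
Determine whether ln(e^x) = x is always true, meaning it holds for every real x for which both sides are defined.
Yes, this is an identity.

Claim: ln(e^x) = x.
Reasoning: ln is the inverse of the exponential: ln(e^x) asks for the exponent p with e^p = e^x, and since e^p is one-to-one that exponent is p = x.
So the two sides agree for every real x for which both sides are defined.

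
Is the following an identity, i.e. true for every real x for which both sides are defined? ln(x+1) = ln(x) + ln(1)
No, this is NOT an identity.

Claim: ln(x+1) = ln(x) + ln(1).
Test a specific point where both sides are defined: x = 2.
LHS = ln(x+1) ≈ 1.0986
RHS = ln(x) + ln(1) ≈ 0.6931
Since 1.0986 ≠ 0.6931, the equation fails at this point, so it cannot hold for every real x for which both sides are defined.
ln(1) = 0, so the right side is just ln(x), which differs from ln(x+1).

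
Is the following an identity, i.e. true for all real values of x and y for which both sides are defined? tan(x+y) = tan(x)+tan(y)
No, this is NOT an identity.

Claim: tan(x+y) = tan(x)+tan(y).
Test a specific point where both sides are defined: x = π/4, y = π/6.
LHS = tan(x+y) ≈ 3.7321
RHS = tan(x)+tan(y) ≈ 1.5774
Since 3.7321 ≠ 1.5774, the equation fails at this point, so it cannot hold for all real values of x and y for which both sides are defined.
The correct formula is tan(x+y) = (tan(x) + tan(y))/(1 - tan(x)tan(y)).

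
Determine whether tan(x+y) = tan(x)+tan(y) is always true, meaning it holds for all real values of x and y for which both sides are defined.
Claim: tan(x+y) = tan(x)+tan(y).
Test a specific point where both sides are defined: x = -π/6, y = -π/6.
LHS = tan(x+y) ≈ -1.7321
RHS = tan(x)+tan(y) ≈ -1.1547
Since -1.7321 ≠ -1.1547, the equation fails at this point, so it cannot hold for all real values of x and y for which both sides are defined.
The correct formula is tan(x+y) = (tan(x) + tan(y))/(1 - tan(x)tan(y)).

Conclusion: No, this is NOT an identity.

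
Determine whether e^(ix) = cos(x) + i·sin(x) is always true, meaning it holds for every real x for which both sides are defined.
Claim: e^(ix) = cos(x) + i·sin(x).
Reasoning: Euler's formula. Expand e^(ix) = Σ (ix)^k / k!. Since i² = -1, the even-k terms are Σ (-1)^m x^(2m)/(2m)! = cos(x) and the odd-k terms are i · Σ (-1)^m x^(2m+1)/(2m+1)! = i·sin(x).
So the two sides agree for every real x for which both sides are defined.

Conclusion: Yes, this is an identity.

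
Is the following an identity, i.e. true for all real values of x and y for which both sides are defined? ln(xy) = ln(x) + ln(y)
Claim: ln(xy) = ln(x) + ln(y).
Reasoning: Both sides are simultaneously defined only when x, y > 0. Write x = e^p, y = e^q (p = ln x, q = ln y). Then xy = e^p · e^q = e^(p+q), so ln(xy) = p + q = ln(x) + ln(y).
So the two sides agree for all real values of x and y for which both sides are defined.

Conclusion: Yes, this is an identity.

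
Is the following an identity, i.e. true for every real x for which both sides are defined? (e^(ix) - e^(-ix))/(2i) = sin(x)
Yes, this is an identity.

Claim: (e^(ix) - e^(-ix))/(2i) = sin(x).
Reasoning: By Euler's formula e^(ix) = cos(x) + i·sin(x) and e^(-ix) = cos(x) - i·sin(x). Subtracting cancels the cosine terms: e^(ix) - e^(-ix) = 2i·sin(x); divide by 2i.
So the two sides agree for every real x for which both sides are defined.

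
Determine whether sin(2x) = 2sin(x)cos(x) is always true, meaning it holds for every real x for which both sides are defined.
Claim: sin(2x) = 2sin(x)cos(x).
Reasoning: Put y = x in the addition formula sin(x+y) = sin(x)cos(y) + cos(x)sin(y): sin(2x) = sin(x)cos(x) + cos(x)sin(x) = 2sin(x)cos(x).
So the two sides agree for every real x for which both sides are defined.

Conclusion: Yes, this is an identity.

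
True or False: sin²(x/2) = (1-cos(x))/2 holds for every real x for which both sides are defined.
True.

Claim: sin²(x/2) = (1-cos(x))/2.
Reasoning: Use cos(2θ) = 1 - 2sin²θ with θ = x/2: cos(x) = 1 - 2sin²(x/2). Solving for sin²(x/2) gives (1 - cos(x))/2.
So the two sides agree for every real x for which both sides are defined.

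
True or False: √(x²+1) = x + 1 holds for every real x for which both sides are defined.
False.

Claim: √(x²+1) = x + 1.
Test a specific point where both sides are defined: x = -3.
LHS = √(x²+1) ≈ 3.1623
RHS = x + 1 ≈ -2.0000
Since 3.1623 ≠ -2.0000, the equation fails at this point, so it cannot hold for every real x for which both sides are defined.
(x+1)² = x² + 2x + 1 ≠ x² + 1 unless x = 0.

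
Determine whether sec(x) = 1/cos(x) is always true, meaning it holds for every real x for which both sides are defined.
Yes, this is an identity.

Claim: sec(x) = 1/cos(x).
Reasoning: sec(x) is by definition the reciprocal of cos(x), wherever cos(x) ≠ 0.
So the two sides agree for every real x for which both sides are defined.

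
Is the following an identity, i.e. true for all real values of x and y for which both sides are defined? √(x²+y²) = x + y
Claim: √(x²+y²) = x + y.
Test a specific point where both sides are defined: x = 2, y = 4.
LHS = √(x²+y²) ≈ 4.4721
RHS = x + y ≈ 6.0000
Since 4.4721 ≠ 6.0000, the equation fails at this point, so it cannot hold for all real values of x and y for which both sides are defined.
(x+y)² = x² + 2xy + y², not x² + y², so the square root does not split this way.

Conclusion: No, this is NOT an identity.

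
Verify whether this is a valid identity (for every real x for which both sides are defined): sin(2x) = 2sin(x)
No, this is NOT an identity.

Claim: sin(2x) = 2sin(x).
Test a specific point where both sides are defined: x = π/2.
LHS = sin(2x) ≈ 0.0000
RHS = 2sin(x) ≈ 2.0000
Since 0.0000 ≠ 2.0000, the equation fails at this point, so it cannot hold for every real x for which both sides are defined.
The correct double-angle formula is sin(2x) = 2sin(x)cos(x).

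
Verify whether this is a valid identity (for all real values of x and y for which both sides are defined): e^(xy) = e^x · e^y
No, this is NOT an identity.

Claim: e^(xy) = e^x · e^y.
Test a specific point where both sides are defined: x = -1, y = 4.
LHS = e^(xy) ≈ 0.0183
RHS = e^x · e^y ≈ 20.0855
Since 0.0183 ≠ 20.0855, the equation fails at this point, so it cannot hold for all real values of x and y for which both sides are defined.
e^x · e^y = e^(x+y), not e^(xy).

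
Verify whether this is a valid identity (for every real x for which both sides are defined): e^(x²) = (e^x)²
Claim: e^(x²) = (e^x)².
Test a specific point where both sides are defined: x = -3.
LHS = e^(x²) ≈ 8103.0839
RHS = (e^x)² ≈ 0.0025
Since 8103.0839 ≠ 0.0025, the equation fails at this point, so it cannot hold for every real x for which both sides are defined.
(e^x)² = e^(2x), and 2x ≠ x² in general.

Conclusion: No, this is NOT an identity.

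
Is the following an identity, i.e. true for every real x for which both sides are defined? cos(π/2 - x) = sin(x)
Yes, this is an identity.

Claim: cos(π/2 - x) = sin(x).
Reasoning: Use cos(u - v) = cos(u)cos(v) + sin(u)sin(v) with u = π/2, v = x: cos(π/2)cos(x) + sin(π/2)sin(x) = 0·cos(x) + 1·sin(x) = sin(x).
So the two sides agree for every real x for which both sides are defined.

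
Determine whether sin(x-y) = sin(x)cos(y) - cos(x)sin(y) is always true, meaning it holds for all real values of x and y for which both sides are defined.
Yes, this is an identity.

Claim: sin(x-y) = sin(x)cos(y) - cos(x)sin(y).
Reasoning: Replace y by -y in sin(x+y) = sin(x)cos(y) + cos(x)sin(y) and use cos(-y) = cos(y), sin(-y) = -sin(y): sin(x-y) = sin(x)cos(y) - cos(x)sin(y).
So the two sides agree for all real values of x and y for which both sides are defined.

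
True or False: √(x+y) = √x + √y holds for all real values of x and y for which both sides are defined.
Claim: √(x+y) = √x + √y.
Test a specific point where both sides are defined: x = 5, y = 2.
LHS = √(x+y) ≈ 2.6458
RHS = √x + √y ≈ 3.6503
Since 2.6458 ≠ 3.6503, the equation fails at this point, so it cannot hold for all real values of x and y for which both sides are defined.
Squaring the right side gives x + 2√(xy) + y, not x + y.

Conclusion: False.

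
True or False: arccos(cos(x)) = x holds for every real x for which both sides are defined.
False.

Claim: arccos(cos(x)) = x.
Test a specific point where both sides are defined: x = -π/6.
LHS = arccos(cos(x)) ≈ 0.5236
RHS = x ≈ -0.5236
Since 0.5236 ≠ -0.5236, the equation fails at this point, so it cannot hold for every real x for which both sides are defined.
arccos only returns values in [0, π], so arccos(cos(x)) = x holds only for x in that interval, not for all real x.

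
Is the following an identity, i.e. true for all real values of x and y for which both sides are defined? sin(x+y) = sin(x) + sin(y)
No, this is NOT an identity.

Claim: sin(x+y) = sin(x) + sin(y).
Test a specific point where both sides are defined: x = -π/3, y = -π/2.
LHS = sin(x+y) ≈ -0.5000
RHS = sin(x) + sin(y) ≈ -1.8660
Since -0.5000 ≠ -1.8660, the equation fails at this point, so it cannot hold for all real values of x and y for which both sides are defined.
The correct expansion is sin(x+y) = sin(x)cos(y) + cos(x)sin(y); sine is not additive.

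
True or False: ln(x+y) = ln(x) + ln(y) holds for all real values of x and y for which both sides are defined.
False.

Claim: ln(x+y) = ln(x) + ln(y).
Test a specific point where both sides are defined: x = 2, y = 3/2.
LHS = ln(x+y) ≈ 1.2528
RHS = ln(x) + ln(y) ≈ 1.0986
Since 1.2528 ≠ 1.0986, the equation fails at this point, so it cannot hold for all real values of x and y for which both sides are defined.
ln(x) + ln(y) = ln(xy), not ln(x+y).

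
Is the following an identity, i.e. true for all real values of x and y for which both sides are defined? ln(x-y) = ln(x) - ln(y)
Claim: ln(x-y) = ln(x) - ln(y).
Test a specific point where both sides are defined: x = 4, y = 1/2.
LHS = ln(x-y) ≈ 1.2528
RHS = ln(x) - ln(y) ≈ 2.0794
Since 1.2528 ≠ 2.0794, the equation fails at this point, so it cannot hold for all real values of x and y for which both sides are defined.
ln(x) - ln(y) = ln(x/y), not ln(x-y).

Conclusion: No, this is NOT an identity.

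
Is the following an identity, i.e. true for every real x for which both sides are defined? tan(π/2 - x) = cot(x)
Yes, this is an identity.

Claim: tan(π/2 - x) = cot(x).
Reasoning: tan(π/2 - x) = sin(π/2 - x)/cos(π/2 - x) = cos(x)/sin(x) = cot(x), using the cofunction identities sin(π/2 - x) = cos(x) and cos(π/2 - x) = sin(x).
So the two sides agree for every real x for which both sides are defined.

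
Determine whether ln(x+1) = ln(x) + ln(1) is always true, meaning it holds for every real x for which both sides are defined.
Claim: ln(x+1) = ln(x) + ln(1).
Test a specific point where both sides are defined: x = 5.
LHS = ln(x+1) ≈ 1.7918
RHS = ln(x) + ln(1) ≈ 1.6094
Since 1.7918 ≠ 1.6094, the equation fails at this point, so it cannot hold for every real x for which both sides are defined.
ln(1) = 0, so the right side is just ln(x), which differs from ln(x+1).

Conclusion: No, this is NOT an identity.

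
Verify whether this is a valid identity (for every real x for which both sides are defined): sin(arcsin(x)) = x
Yes, this is an identity.

Claim: sin(arcsin(x)) = x.
Reasoning: For -1 ≤ x ≤ 1 (where arcsin is defined), arcsin(x) is by definition an angle whose sine equals x. Taking the sine of that angle returns x. (Note the other order, arcsin(sin x) = x, is NOT an identity.)
So the two sides agree for every real x for which both sides are defined.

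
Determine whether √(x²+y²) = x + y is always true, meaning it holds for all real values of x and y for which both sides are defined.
Claim: √(x²+y²) = x + y.
Test a specific point where both sides are defined: x = 5, y = 2.
LHS = √(x²+y²) ≈ 5.3852
RHS = x + y ≈ 7.0000
Since 5.3852 ≠ 7.0000, the equation fails at this point, so it cannot hold for all real values of x and y for which both sides are defined.
(x+y)² = x² + 2xy + y², not x² + y², so the square root does not split this way.

Conclusion: No, this is NOT an identity.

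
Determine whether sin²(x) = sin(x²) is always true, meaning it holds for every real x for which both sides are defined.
Claim: sin²(x) = sin(x²).
Test a specific point where both sides are defined: x = -π/6.
LHS = sin²(x) ≈ 0.2500
RHS = sin(x²) ≈ 0.2707
Since 0.2500 ≠ 0.2707, the equation fails at this point, so it cannot hold for every real x for which both sides are defined.
sin²(x) means (sin x)², squaring the output; sin(x²) squares the input. These are different functions.

Conclusion: No, this is NOT an identity.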